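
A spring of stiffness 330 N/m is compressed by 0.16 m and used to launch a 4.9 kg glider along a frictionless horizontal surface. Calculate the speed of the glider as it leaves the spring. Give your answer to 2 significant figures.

Conservation of energy: ½kx² = ½mv²
v = x√(k/m) = 0.16 × √(330/4.9) = 1.313 m/s

v = 1.3 m/s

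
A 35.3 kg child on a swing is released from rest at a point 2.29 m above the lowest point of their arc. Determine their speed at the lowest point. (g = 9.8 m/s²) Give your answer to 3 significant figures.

Energy conservation between the two points: mgh = ½mv²
The mass cancels from both sides.
v = √(2gh) = √(2 × 9.8 × 2.29) = √44.884 = 6.700 m/s

v = 6.70 m/s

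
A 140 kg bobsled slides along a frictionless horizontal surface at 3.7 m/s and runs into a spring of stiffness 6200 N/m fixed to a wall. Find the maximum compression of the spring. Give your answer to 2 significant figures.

x = 0.56 m

At max compression the bobsled is momentarily at rest: ½mv² = ½kx²
x = v√(m/k) = 3.7 × √(140/6200) = 0.5560 m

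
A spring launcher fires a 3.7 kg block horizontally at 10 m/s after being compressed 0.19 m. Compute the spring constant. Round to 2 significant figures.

Spring PE at full compression equals KE at release: ½kx² = ½mv²
k = mv²/x² = (3.7)(10)²/(0.19)² = 10249 N/m

k = 10000 N/m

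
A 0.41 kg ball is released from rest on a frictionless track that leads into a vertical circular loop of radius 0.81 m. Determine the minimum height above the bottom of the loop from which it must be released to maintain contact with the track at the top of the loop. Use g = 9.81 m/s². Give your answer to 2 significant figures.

At the top, for minimum speed gravity alone supplies the centripetal force: mg = mv_top²/r ⇒ v_top² = gr = 7.946 m²/s²
Energy conservation from release height h to the top (height 2r): mgh = ½mv_top² + mg(2r)
h = v_top²/(2g) + 2r = r/2 + 2r = 5r/2 = 2.025 m

h = 2.0 m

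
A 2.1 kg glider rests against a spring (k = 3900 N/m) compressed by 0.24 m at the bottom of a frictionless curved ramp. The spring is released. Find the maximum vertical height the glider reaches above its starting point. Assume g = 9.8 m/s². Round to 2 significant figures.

All spring PE becomes gravitational PE at the highest point: ½kx² = mgh
h = kx²/(2mg) = (3900)(0.24)²/(2 × 2.1 × 9.8) = 5.458 m

h = 5.5 m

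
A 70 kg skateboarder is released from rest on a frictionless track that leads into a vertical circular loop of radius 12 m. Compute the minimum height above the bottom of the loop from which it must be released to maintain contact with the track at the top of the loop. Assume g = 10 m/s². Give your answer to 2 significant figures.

At the top, for minimum speed gravity alone supplies the centripetal force: mg = mv_top²/r ⇒ v_top² = gr = 120.0 m²/s²
Energy conservation from release height h to the top (height 2r): mgh = ½mv_top² + mg(2r)
h = v_top²/(2g) + 2r = r/2 + 2r = 5r/2 = 30.00 m

h = 30 m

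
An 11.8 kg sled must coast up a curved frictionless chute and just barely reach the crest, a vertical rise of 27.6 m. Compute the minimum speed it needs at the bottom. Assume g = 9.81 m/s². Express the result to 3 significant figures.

At the top it is momentarily at rest, so all KE converts to PE: ½mv² = mgh
v = √(2gh) = √(2 × 9.81 × 27.6) = 23.27 m/s

v = 23.3 m/s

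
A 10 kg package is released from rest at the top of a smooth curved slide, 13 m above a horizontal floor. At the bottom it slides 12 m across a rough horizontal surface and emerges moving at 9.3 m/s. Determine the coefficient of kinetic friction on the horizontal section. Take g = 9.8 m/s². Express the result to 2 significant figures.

Applying the work–energy principle:
mgh = ½mv² + μ_k m g d
mgh = 1274.0 J; ½mv² = 432.45 J
W_f = 1274.0 − 432.45 = 841.5 J
μ_k = W_f/(mg·d) = 841.5/(98.00 × 12) = 0.7156

μ_k = 0.72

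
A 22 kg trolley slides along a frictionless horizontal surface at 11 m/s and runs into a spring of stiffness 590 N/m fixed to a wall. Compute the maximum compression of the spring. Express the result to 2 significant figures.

Conservation of energy between contact and max compression: ½mv² = ½kx²
x = v√(m/k) = 11 × √(22/590) = 2.124 m

x = 2.1 m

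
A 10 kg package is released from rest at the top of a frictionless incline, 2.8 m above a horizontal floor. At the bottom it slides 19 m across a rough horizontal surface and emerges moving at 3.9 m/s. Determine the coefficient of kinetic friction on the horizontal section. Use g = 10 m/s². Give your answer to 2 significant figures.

μ_k = 0.11

Energy at the top = energy at the end + work done against friction:
mgh = ½mv² + μ_k m g d
mgh = 280.00 J; ½mv² = 76.050 J
W_f = 280.00 − 76.050 = 203.9 J
μ_k = W_f/(mg·d) = 203.9/(100.0 × 19) = 0.1073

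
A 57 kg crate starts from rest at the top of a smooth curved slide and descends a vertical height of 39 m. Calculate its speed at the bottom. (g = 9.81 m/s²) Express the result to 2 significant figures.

v = 28 m/s

Mechanical energy is conserved (no friction): mgh = ½mv²
The mass cancels from both sides.
v = √(2gh) = √(2 × 9.81 × 39) = √765.18 = 27.66 m/s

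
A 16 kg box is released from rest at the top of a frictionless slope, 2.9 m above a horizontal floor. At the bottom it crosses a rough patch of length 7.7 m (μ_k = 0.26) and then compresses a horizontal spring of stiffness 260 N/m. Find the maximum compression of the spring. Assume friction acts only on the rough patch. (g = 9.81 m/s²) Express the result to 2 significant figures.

Initial energy: E₁ = mgh = (16)(9.81)(2.9) = 455.18 J
Friction removes W_f = μ_k mg d = (0.26)(16)(9.81)(7.7) = 314.2 J
Energy reaching the spring: E = 455.18 − 314.2 = 140.95 J
At max compression ½kx² = E ⇒ x = √(2E/k) = √(2 × 140.95/260) = 1.041 m

x = 1.0 m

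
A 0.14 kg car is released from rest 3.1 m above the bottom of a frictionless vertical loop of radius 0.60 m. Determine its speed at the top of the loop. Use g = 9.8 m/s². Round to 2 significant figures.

Energy conservation: mgh = ½mv_top² + mg(2r)
v_top² = 2g(h − 2r) = 2(9.8)(3.1 − 1.200) = 37.24
v_top = 6.102 m/s

v = 6.1 m/s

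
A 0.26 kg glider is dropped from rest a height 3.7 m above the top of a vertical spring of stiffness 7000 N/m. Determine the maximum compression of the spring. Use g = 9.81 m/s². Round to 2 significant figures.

Let x be the compression. The total drop is H + x, and the glider is instantaneously at rest at max compression, so energy conservation gives:
mg(H + x) = ½kx²
½(7000)x² − (0.26)(9.81)x − (0.26)(9.81)(3.7) = 0
3500x² − 2.551x − 9.437 = 0
x = [2.551 + √(6.506 + 132121)]/(2 × 3500) = 0.05229 m

x = 0.052 m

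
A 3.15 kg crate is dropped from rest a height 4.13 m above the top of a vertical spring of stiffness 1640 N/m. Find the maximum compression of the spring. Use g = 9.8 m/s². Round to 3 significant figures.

x = 0.414 m

Measuring PE from the top of the relaxed spring, at max compression the crate has dropped H + x with zero KE, so:
mg(H + x) = ½kx²
½(1640)x² − (3.15)(9.8)x − (3.15)(9.8)(4.13) = 0
820.0x² − 30.87x − 127.5 = 0
x = [30.87 + √(953.0 + 418177)]/(2 × 820.0) = 0.4136 m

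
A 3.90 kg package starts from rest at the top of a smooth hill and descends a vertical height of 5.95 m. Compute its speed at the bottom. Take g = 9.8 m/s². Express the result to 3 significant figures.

Mechanical energy is conserved (no friction): mgh = ½mv²
The mass cancels from both sides.
v = √(2gh) = √(2 × 9.8 × 5.95) = √116.62 = 10.80 m/s

v = 10.8 m/s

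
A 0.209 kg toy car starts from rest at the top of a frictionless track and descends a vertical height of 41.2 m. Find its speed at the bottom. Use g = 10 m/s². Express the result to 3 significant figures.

v = 28.7 m/s

Equating total energy at the two states: mgh = ½mv²
The mass cancels from both sides.
v = √(2gh) = √(2 × 10 × 41.2) = √824.00 = 28.71 m/s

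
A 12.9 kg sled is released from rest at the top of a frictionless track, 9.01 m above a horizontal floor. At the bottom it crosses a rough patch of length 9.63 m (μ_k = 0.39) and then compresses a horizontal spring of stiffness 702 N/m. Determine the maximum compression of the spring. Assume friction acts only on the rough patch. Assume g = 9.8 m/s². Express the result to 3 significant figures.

Initial energy: E₁ = mgh = (12.9)(9.8)(9.01) = 1139.0 J
Friction removes W_f = μ_k mg d = (0.39)(12.9)(9.8)(9.63) = 474.8 J
Energy reaching the spring: E = 1139.0 − 474.8 = 664.25 J
At max compression ½kx² = E ⇒ x = √(2E/k) = √(2 × 664.25/702) = 1.376 m

x = 1.38 m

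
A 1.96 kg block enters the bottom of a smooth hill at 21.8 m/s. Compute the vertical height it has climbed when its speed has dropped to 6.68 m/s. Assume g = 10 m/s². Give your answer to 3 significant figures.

h = 21.5 m

Conservation of energy: ½mv₁² = ½mv₂² + mgh
h = (v₁² − v₂²)/(2g) = (21.8² − 6.68²)/(2 × 10) = 21.53 m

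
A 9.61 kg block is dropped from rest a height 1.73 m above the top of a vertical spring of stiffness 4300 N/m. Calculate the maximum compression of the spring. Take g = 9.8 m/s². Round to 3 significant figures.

x = 0.298 m

Take the reference level at the top of the uncompressed spring. At max compression the block has fallen H + x and is momentarily at rest:
mg(H + x) = ½kx²
½(4300)x² − (9.61)(9.8)x − (9.61)(9.8)(1.73) = 0
2150x² − 94.18x − 162.9 = 0
x = [94.18 + √(8869 + 1.4012e+06)]/(2 × 2150) = 0.2981 m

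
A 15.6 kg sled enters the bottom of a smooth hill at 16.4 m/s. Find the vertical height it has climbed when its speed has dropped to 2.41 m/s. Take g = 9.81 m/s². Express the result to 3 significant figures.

h = 13.4 m

Conservation of energy: ½mv₁² = ½mv₂² + mgh
h = (v₁² − v₂²)/(2g) = (16.4² − 2.41²)/(2 × 9.81) = 13.41 m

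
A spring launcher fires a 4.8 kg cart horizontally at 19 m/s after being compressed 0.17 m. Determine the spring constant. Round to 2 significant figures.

k = 60000 N/m

½kx² = ½mv²
k = mv²/x² = (4.8)(19)²/(0.17)² = 59958 N/m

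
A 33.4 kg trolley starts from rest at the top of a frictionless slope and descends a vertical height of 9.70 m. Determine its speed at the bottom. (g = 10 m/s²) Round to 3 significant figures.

Mechanical energy is conserved (no friction): mgh = ½mv²
v = √(2gh) = √(2 × 10 × 9.70) = √194.00 = 13.93 m/s

v = 13.9 m/s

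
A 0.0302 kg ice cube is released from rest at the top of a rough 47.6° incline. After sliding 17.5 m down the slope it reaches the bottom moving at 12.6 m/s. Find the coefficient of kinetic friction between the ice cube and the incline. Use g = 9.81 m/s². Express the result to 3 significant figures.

Energy balance down the incline: mg L sinθ − ½mv² = μ_k (mg cosθ) L
mgL sinθ = 3.8286 J; ½mv² = 2.3973 J
W_f = 3.8286 − 2.3973 = 1.431 J
μ_k = W_f/(mg cosθ · L) = 1.431/(0.1998 × 17.5) = 0.4094

μ_k = 0.409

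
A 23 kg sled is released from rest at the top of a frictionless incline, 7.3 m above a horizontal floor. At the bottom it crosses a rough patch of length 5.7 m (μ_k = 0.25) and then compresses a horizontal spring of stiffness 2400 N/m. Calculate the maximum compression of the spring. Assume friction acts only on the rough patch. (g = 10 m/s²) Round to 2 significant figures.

x = 1.1 m

Initial energy: E₁ = mgh = (23)(10)(7.3) = 1679.0 J
Friction removes W_f = μ_k mg d = (0.25)(23)(10)(5.7) = 327.8 J
Energy reaching the spring: E = 1679.0 − 327.8 = 1351.2 J
At max compression ½kx² = E ⇒ x = √(2E/k) = √(2 × 1351.2/2400) = 1.061 m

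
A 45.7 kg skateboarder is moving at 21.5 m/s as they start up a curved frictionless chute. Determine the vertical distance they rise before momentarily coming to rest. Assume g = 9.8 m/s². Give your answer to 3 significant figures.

Setting KE at the bottom equal to PE gained: ½mv² = mgh
h = v²/(2g) = 21.5²/(2 × 9.8) = 23.58 m

h = 23.6 m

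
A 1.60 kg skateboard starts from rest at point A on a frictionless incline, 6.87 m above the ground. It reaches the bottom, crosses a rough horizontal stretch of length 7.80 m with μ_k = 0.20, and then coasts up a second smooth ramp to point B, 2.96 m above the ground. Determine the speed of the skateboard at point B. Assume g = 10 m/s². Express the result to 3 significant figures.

Energy at A: mgh₁ = (1.60)(10)(6.87) = 109.92 J
Friction loss: W_f = μ_k mg d = 24.96 J
At B: ½mv² + mgh₂ = mgh₁ − W_f
½mv² = 109.92 − 24.96 − 47.360 = 37.600 J
v = √(2 × 37.600/1.60) = 6.856 m/s

v = 6.86 m/s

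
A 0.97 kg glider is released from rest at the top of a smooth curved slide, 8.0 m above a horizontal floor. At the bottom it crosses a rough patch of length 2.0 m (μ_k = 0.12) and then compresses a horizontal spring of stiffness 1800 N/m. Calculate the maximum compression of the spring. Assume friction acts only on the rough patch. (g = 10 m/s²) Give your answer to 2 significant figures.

x = 0.29 m

Initial energy: E₁ = mgh = (0.97)(10)(8.0) = 77.600 J
Friction removes W_f = μ_k mg d = (0.12)(0.97)(10)(2.0) = 2.328 J
Energy reaching the spring: E = 77.600 − 2.328 = 75.272 J
At max compression ½kx² = E ⇒ x = √(2E/k) = √(2 × 75.272/1800) = 0.2892 m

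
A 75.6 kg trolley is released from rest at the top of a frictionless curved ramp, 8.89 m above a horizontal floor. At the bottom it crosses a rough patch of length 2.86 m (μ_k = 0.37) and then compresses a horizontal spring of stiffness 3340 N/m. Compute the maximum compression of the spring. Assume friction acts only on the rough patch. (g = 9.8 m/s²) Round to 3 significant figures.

x = 1.86 m

Initial energy: E₁ = mgh = (75.6)(9.8)(8.89) = 6586.4 J
Friction removes W_f = μ_k mg d = (0.37)(75.6)(9.8)(2.86) = 784.0 J
Energy reaching the spring: E = 6586.4 − 784.0 = 5802.4 J
At max compression ½kx² = E ⇒ x = √(2E/k) = √(2 × 5802.4/3340) = 1.864 m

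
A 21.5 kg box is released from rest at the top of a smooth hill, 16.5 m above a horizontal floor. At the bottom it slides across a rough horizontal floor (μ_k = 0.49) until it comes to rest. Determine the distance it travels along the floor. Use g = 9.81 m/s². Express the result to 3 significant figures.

d = 33.7 m

Applying the work–energy principle:
At rest all PE has been dissipated by friction: mgh = μ_k m g d
d = h/μ_k = 16.5/0.49 = 33.67 m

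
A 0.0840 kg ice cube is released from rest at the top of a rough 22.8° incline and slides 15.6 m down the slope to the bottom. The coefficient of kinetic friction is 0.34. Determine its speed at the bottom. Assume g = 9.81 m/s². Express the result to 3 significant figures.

v = 4.76 m/s

Energy: mgh = ½mv² + W_f, with h = L sinθ and W_f = μ_k (mg cosθ) L
mgh = mgL sinθ = (0.0840)(9.81)(15.6)sin22.8° = 4.9815 J
W_f = μ_k mg cosθ · L = (0.34)(0.0840)(9.81)cos22.8°·15.6 = 4.029 J
½mv² = 4.9815 − 4.029 = 0.95233 J
v = √(2 × 0.95233/0.0840) = 4.762 m/s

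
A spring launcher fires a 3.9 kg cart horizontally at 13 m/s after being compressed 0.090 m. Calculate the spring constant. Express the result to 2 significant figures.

Spring PE at full compression equals KE at release: ½kx² = ½mv²
k = mv²/x² = (3.9)(13)²/(0.090)² = 81370 N/m

k = 81000 N/m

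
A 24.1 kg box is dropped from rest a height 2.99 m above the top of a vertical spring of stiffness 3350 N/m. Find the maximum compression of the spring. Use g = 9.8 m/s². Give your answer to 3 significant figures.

x = 0.724 m

Take the reference level at the top of the uncompressed spring. At max compression the box has fallen H + x and is momentarily at rest:
mg(H + x) = ½kx²
½(3350)x² − (24.1)(9.8)x − (24.1)(9.8)(2.99) = 0
1675x² − 236.2x − 706.2 = 0
x = [236.2 + √(55781 + 4.7314e+06)]/(2 × 1675) = 0.7236 m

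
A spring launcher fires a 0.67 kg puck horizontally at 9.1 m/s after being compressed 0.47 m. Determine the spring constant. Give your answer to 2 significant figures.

k = 250 N/m

Spring PE at full compression equals KE at release: ½kx² = ½mv²
k = mv²/x² = (0.67)(9.1)²/(0.47)² = 251.2 N/m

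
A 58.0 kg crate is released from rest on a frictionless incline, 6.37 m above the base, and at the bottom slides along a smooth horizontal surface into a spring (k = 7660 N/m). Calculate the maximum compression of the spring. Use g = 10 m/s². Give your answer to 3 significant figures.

At max compression the crate is momentarily at rest: mgh = ½kx²
x = √(2mgh/k) = √(2 × 58.0 × 10 × 6.37 / 7660) = 0.9822 m

x = 0.982 m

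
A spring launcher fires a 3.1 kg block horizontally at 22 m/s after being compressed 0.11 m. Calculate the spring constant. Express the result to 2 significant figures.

k = 120000 N/m

Spring PE at full compression equals KE at release: ½kx² = ½mv²
k = mv²/x² = (3.1)(22)²/(0.11)² = 124000 N/m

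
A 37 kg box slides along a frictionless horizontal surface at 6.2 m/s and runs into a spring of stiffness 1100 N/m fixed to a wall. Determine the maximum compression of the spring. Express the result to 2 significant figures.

x = 1.1 m

Conservation of energy between contact and max compression: ½mv² = ½kx²
x = v√(m/k) = 6.2 × √(37/1100) = 1.137 m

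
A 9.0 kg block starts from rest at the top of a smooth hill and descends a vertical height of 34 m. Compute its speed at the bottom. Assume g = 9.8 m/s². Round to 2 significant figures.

Equating total energy at the two states: mgh = ½mv²
v = √(2gh) = √(2 × 9.8 × 34) = √666.40 = 25.81 m/s

v = 26 m/s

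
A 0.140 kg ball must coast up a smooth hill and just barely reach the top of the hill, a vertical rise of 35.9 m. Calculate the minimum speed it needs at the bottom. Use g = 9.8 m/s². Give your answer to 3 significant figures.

At the top it is momentarily at rest, so all KE converts to PE: ½mv² = mgh
v = √(2gh) = √(2 × 9.8 × 35.9) = 26.53 m/s

v = 26.5 m/s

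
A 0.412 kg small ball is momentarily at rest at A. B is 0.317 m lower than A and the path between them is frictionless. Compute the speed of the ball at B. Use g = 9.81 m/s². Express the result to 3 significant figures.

v = 2.49 m/s

By conservation of mechanical energy, mgh = ½mv²
v = √(2gh) = √(2 × 9.81 × 0.317) = √6.2195 = 2.494 m/s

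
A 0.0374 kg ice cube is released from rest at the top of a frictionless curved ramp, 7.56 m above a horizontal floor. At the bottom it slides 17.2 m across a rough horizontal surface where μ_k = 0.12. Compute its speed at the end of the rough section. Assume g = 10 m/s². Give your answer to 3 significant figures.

Energy bookkeeping (friction removes W_f = μ_k N d):
mgh = ½mv² + μ_k m g d
W_f = μ_k mg d = (0.12)(0.0374)(10)(17.2) = 0.7719 J
½mv² = mgh − W_f = 2.8274 − 0.7719 = 2.0555 J
v = √(2 × 2.0555/0.0374) = 10.48 m/s

v = 10.5 m/s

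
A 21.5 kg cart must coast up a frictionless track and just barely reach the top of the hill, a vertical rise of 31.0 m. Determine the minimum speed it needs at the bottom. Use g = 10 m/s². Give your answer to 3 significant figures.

v = 24.9 m/s

At the top it is momentarily at rest, so all KE converts to PE: ½mv² = mgh
v = √(2gh) = √(2 × 10 × 31.0) = 24.90 m/s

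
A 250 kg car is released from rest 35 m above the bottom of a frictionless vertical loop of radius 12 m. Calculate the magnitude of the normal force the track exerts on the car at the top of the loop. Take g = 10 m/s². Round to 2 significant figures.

N = 2100 N

Energy from release to top (height 2r): mgh = ½mv_top² + mg(2r)
v_top² = 2g(h − 2r) = 2(10)(35 − 24.00) = 220.00 m²/s²
At the top, both N and weight point toward the centre: N + mg = mv_top²/r
N = m(v_top²/r − g) = 250(220.00/12 − 10) = 2083 N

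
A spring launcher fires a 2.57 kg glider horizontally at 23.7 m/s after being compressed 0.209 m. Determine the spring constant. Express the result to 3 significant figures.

Spring PE at full compression equals KE at release: ½kx² = ½mv²
k = mv²/x² = (2.57)(23.7)²/(0.209)² = 33047 N/m

k = 33000 N/m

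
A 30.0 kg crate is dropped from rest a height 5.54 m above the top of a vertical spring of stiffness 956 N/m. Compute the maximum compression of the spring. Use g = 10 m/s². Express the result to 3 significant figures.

x = 2.20 m

Measuring PE from the top of the relaxed spring, at max compression the crate has dropped H + x with zero KE, so:
mg(H + x) = ½kx²
½(956)x² − (30.0)(10)x − (30.0)(10)(5.54) = 0
478.0x² − 300.0x − 1662 = 0
x = [300.0 + √(90000 + 3.1777e+06)]/(2 × 478.0) = 2.205 m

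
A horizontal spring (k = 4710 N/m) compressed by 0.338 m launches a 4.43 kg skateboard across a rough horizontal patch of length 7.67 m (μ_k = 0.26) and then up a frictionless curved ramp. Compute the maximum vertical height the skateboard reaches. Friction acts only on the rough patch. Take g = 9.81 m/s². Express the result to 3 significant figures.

Spring energy: E₀ = ½kx² = ½(4710)(0.338)² = 269.04 J
Friction: W_f = μ_k mg d = (0.26)(4.43)(9.81)(7.67) = 86.66 J
Energy at base of ramp: E = 269.04 − 86.66 = 182.38 J
At max height all remaining energy is PE: mgh = E ⇒ h = E/(mg) = 182.38/(4.43 × 9.81) = 4.197 m

h = 4.20 m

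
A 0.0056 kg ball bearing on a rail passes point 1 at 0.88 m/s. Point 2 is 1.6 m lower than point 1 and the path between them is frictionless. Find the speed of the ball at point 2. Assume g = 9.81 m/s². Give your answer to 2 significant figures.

v = 5.7 m/s

Energy conservation between the two points: ½mv₀² + mgh = ½mv²
v² = v₀² + 2gh = (0.88)² + 2(9.81)(1.6) = 32.166
v = √32.166 = 5.672 m/s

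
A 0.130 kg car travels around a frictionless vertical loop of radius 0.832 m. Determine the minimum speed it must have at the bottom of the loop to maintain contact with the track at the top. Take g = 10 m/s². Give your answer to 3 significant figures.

At the top: mg = mv_top²/r ⇒ v_top² = gr = 8.320 m²/s²
Energy from bottom to top (height 2r): ½mv_bot² = ½mv_top² + mg(2r)
v_bot² = gr + 4gr = 5gr = 41.60
v_bot = √(5gr) = 6.450 m/s

v = 6.45 m/s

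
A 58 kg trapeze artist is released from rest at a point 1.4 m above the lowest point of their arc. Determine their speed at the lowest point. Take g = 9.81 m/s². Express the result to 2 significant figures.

Mechanical energy is conserved (no friction): mgh = ½mv²
The mass cancels from both sides.
v = √(2gh) = √(2 × 9.81 × 1.4) = √27.468 = 5.241 m/s

v = 5.2 m/s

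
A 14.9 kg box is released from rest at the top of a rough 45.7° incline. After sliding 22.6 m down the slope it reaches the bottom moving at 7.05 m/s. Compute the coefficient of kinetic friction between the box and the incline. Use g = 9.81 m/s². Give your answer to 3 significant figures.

μ_k = 0.864

The energy dissipated by friction is the PE lost minus the KE gained:
mgL sinθ = 2364.2 J; ½mv² = 370.28 J
W_f = 2364.2 − 370.28 = 1994 J
μ_k = W_f/(mg cosθ · L) = 1994/(102.1 × 22.6) = 0.8642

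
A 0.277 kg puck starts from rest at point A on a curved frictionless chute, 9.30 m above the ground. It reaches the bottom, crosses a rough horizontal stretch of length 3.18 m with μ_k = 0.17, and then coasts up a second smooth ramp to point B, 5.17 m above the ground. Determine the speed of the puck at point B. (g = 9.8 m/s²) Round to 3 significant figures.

Energy at A: mgh₁ = (0.277)(9.8)(9.30) = 25.246 J
Friction loss: W_f = μ_k mg d = 1.468 J
At B: ½mv² + mgh₂ = mgh₁ − W_f
½mv² = 25.246 − 1.468 − 14.034 = 9.7438 J
v = √(2 × 9.7438/0.277) = 8.388 m/s

v = 8.39 m/s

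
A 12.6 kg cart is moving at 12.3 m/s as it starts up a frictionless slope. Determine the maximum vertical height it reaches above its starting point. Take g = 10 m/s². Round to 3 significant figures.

h = 7.56 m

By energy conservation, ½mv² = mgh
h = v²/(2g) = 12.3²/(2 × 10) = 7.565 m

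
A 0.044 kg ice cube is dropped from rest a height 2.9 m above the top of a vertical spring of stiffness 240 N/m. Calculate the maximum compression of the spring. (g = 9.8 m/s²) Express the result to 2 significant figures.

x = 0.10 m

Measuring PE from the top of the relaxed spring, at max compression the cube has dropped H + x with zero KE, so:
mg(H + x) = ½kx²
½(240)x² − (0.044)(9.8)x − (0.044)(9.8)(2.9) = 0
120.0x² − 0.4312x − 1.250 = 0
x = [0.4312 + √(0.1859 + 600.23)]/(2 × 120.0) = 0.1039 m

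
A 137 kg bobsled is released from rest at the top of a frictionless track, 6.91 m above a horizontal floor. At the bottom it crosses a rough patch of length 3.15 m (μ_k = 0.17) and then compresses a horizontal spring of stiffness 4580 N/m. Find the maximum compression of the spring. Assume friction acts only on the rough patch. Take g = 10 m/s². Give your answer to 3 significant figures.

Initial energy: E₁ = mgh = (137)(10)(6.91) = 9466.7 J
Friction removes W_f = μ_k mg d = (0.17)(137)(10)(3.15) = 733.6 J
Energy reaching the spring: E = 9466.7 − 733.6 = 8733.1 J
At max compression ½kx² = E ⇒ x = √(2E/k) = √(2 × 8733.1/4580) = 1.953 m

x = 1.95 m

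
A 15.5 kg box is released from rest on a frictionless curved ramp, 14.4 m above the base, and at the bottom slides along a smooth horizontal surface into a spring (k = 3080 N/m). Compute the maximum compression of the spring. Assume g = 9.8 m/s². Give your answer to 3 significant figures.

x = 1.19 m

Energy conservation (no friction) from release to max compression: mgh = ½kx²
x = √(2mgh/k) = √(2 × 15.5 × 9.8 × 14.4 / 3080) = 1.192 m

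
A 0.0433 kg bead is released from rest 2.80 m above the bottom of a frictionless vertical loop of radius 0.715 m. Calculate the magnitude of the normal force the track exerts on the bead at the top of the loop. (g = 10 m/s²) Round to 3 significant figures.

Energy from release to top (height 2r): mgh = ½mv_top² + mg(2r)
v_top² = 2g(h − 2r) = 2(10)(2.80 − 1.430) = 27.400 m²/s²
At the top, both N and weight point toward the centre: N + mg = mv_top²/r
N = m(v_top²/r − g) = 0.0433(27.400/0.715 − 10) = 1.226 N

N = 1.23 N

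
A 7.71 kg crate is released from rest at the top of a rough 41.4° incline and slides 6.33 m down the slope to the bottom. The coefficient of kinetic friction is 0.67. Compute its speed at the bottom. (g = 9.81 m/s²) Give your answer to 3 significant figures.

Taking the bottom as reference, mgh = ½mv² + μ_k N L with h = L sinθ, N = mg cosθ:
mgh = mgL sinθ = (7.71)(9.81)(6.33)sin41.4° = 316.62 J
W_f = μ_k mg cosθ · L = (0.67)(7.71)(9.81)cos41.4°·6.33 = 240.6 J
½mv² = 316.62 − 240.6 = 75.999 J
v = √(2 × 75.999/7.71) = 4.440 m/s

v = 4.44 m/s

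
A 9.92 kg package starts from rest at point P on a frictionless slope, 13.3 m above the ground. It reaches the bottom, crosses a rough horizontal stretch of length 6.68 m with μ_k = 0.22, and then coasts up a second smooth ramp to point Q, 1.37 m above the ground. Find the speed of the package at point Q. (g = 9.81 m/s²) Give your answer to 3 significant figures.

Energy at P: mgh₁ = (9.92)(9.81)(13.3) = 1294.3 J
Friction loss: W_f = μ_k mg d = 143.0 J
At Q: ½mv² + mgh₂ = mgh₁ − W_f
½mv² = 1294.3 − 143.0 − 133.32 = 1018.0 J
v = √(2 × 1018.0/9.92) = 14.33 m/s

v = 14.3 m/s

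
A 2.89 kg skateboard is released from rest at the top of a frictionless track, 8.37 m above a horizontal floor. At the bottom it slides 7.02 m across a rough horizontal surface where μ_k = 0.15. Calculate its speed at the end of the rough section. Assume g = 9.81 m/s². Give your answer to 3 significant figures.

Energy bookkeeping (friction removes W_f = μ_k N d):
mgh = ½mv² + μ_k m g d
W_f = μ_k mg d = (0.15)(2.89)(9.81)(7.02) = 29.85 J
½mv² = mgh − W_f = 237.30 − 29.85 = 207.44 J
v = √(2 × 207.44/2.89) = 11.98 m/s

v = 12.0 m/s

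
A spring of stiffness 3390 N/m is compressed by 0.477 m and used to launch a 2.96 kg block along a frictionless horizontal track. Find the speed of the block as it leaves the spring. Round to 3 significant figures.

v = 16.1 m/s

Conservation of energy: ½kx² = ½mv²
v = x√(k/m) = 0.477 × √(3390/2.96) = 16.14 m/s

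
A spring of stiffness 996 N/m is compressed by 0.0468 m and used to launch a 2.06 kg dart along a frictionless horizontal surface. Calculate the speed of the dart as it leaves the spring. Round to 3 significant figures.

The dart leaves the spring when the spring is at natural length, so ½kx² = ½mv²
v = x√(k/m) = 0.0468 × √(996/2.06) = 1.029 m/s

v = 1.03 m/s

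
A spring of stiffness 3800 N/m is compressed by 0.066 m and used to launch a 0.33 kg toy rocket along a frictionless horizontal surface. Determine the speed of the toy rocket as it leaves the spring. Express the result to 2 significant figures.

Spring PE converts entirely to kinetic energy: ½kx² = ½mv²
v = x√(k/m) = 0.066 × √(3800/0.33) = 7.082 m/s

v = 7.1 m/s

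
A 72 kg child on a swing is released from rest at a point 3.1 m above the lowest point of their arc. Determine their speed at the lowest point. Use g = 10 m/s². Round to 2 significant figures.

Energy conservation between the two points: mgh = ½mv²
v = √(2gh) = √(2 × 10 × 3.1) = √62.000 = 7.874 m/s

v = 7.9 m/s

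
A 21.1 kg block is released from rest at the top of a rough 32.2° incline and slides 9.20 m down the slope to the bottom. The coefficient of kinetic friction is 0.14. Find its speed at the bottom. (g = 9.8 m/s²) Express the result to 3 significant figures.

v = 8.64 m/s

Energy: mgh = ½mv² + W_f, with h = L sinθ and W_f = μ_k (mg cosθ) L
mgh = mgL sinθ = (21.1)(9.8)(9.20)sin32.2° = 1013.7 J
W_f = μ_k mg cosθ · L = (0.14)(21.1)(9.8)cos32.2°·9.20 = 225.4 J
½mv² = 1013.7 − 225.4 = 788.36 J
v = √(2 × 788.36/21.1) = 8.644 m/s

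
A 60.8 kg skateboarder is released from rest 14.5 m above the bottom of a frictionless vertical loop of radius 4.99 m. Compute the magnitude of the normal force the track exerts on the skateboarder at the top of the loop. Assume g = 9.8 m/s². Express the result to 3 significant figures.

N = 484 N

Energy from release to top (height 2r): mgh = ½mv_top² + mg(2r)
v_top² = 2g(h − 2r) = 2(9.8)(14.5 − 9.980) = 88.592 m²/s²
At the top, both N and weight point toward the centre: N + mg = mv_top²/r
N = m(v_top²/r − g) = 60.8(88.592/4.99 − 9.8) = 483.6 N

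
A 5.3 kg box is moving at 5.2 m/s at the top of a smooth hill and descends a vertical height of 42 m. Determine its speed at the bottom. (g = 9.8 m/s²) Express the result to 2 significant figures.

By conservation of mechanical energy, ½mv₀² + mgh = ½mv²
The mass cancels from both sides.
v² = v₀² + 2gh = (5.2)² + 2(9.8)(42) = 850.24
v = √850.24 = 29.16 m/s

v = 29 m/s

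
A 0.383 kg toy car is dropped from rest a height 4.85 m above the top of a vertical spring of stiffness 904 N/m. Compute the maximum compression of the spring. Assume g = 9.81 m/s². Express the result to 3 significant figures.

Measuring PE from the top of the relaxed spring, at max compression the car has dropped H + x with zero KE, so:
mg(H + x) = ½kx²
½(904)x² − (0.383)(9.81)x − (0.383)(9.81)(4.85) = 0
452.0x² − 3.757x − 18.22 = 0
x = [3.757 + √(14.12 + 32946)]/(2 × 452.0) = 0.2050 m

x = 0.205 m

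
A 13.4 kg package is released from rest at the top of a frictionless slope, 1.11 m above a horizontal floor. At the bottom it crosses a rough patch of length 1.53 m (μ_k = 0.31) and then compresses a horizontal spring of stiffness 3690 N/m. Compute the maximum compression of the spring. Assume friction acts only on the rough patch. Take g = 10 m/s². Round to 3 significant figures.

x = 0.215 m

Initial energy: E₁ = mgh = (13.4)(10)(1.11) = 148.74 J
Friction removes W_f = μ_k mg d = (0.31)(13.4)(10)(1.53) = 63.56 J
Energy reaching the spring: E = 148.74 − 63.56 = 85.184 J
At max compression ½kx² = E ⇒ x = √(2E/k) = √(2 × 85.184/3690) = 0.2149 m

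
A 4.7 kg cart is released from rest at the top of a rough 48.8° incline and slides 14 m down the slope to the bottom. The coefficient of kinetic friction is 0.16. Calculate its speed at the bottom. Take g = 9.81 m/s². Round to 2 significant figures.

v = 13 m/s

Taking the bottom as reference, mgh = ½mv² + μ_k N L with h = L sinθ, N = mg cosθ:
mgh = mgL sinθ = (4.7)(9.81)(14)sin48.8° = 485.68 J
W_f = μ_k mg cosθ · L = (0.16)(4.7)(9.81)cos48.8°·14 = 68.03 J
½mv² = 485.68 − 68.03 = 417.65 J
v = √(2 × 417.65/4.7) = 13.33 m/s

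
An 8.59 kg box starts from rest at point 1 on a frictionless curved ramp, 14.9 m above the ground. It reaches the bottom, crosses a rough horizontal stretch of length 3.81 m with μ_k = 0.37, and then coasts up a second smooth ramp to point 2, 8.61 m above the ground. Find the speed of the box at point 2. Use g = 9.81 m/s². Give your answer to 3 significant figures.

Energy at 1: mgh₁ = (8.59)(9.81)(14.9) = 1255.6 J
Friction loss: W_f = μ_k mg d = 118.8 J
At 2: ½mv² + mgh₂ = mgh₁ − W_f
½mv² = 1255.6 − 118.8 − 725.55 = 411.25 J
v = √(2 × 411.25/8.59) = 9.785 m/s

v = 9.79 m/s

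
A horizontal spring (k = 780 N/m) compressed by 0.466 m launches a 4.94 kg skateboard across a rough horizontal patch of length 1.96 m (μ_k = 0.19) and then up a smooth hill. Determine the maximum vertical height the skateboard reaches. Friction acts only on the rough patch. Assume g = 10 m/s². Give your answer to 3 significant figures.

h = 1.34 m

Spring energy: E₀ = ½kx² = ½(780)(0.466)² = 84.691 J
Friction: W_f = μ_k mg d = (0.19)(4.94)(10)(1.96) = 18.40 J
Energy at base of ramp: E = 84.691 − 18.40 = 66.294 J
At max height all remaining energy is PE: mgh = E ⇒ h = E/(mg) = 66.294/(4.94 × 10) = 1.342 m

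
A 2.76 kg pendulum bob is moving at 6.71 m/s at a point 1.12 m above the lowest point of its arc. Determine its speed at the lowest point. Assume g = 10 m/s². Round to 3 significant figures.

Energy conservation between the two points: ½mv₀² + mgh = ½mv²
The mass cancels from both sides.
v² = v₀² + 2gh = (6.71)² + 2(10)(1.12) = 67.424
v = √67.424 = 8.211 m/s

v = 8.21 m/s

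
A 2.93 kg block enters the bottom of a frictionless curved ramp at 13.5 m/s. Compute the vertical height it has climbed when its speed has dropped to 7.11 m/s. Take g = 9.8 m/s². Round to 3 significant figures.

Conservation of energy: ½mv₁² = ½mv₂² + mgh
h = (v₁² − v₂²)/(2g) = (13.5² − 7.11²)/(2 × 9.8) = 6.719 m

h = 6.72 m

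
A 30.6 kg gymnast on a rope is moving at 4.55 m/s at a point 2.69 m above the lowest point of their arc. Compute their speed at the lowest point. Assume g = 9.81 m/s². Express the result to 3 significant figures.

Energy conservation between the two points: ½mv₀² + mgh = ½mv²
The mass cancels from both sides.
v² = v₀² + 2gh = (4.55)² + 2(9.81)(2.69) = 73.480
v = √73.480 = 8.572 m/s

v = 8.57 m/s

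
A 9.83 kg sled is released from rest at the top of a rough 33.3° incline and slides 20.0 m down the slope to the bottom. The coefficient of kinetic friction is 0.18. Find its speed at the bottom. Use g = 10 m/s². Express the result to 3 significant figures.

Work–energy: mg(L sinθ) − μ_k(mg cosθ)L = ½mv²
mgh = mgL sinθ = (9.83)(10)(20.0)sin33.3° = 1079.4 J
W_f = μ_k mg cosθ · L = (0.18)(9.83)(10)cos33.3°·20.0 = 295.8 J
½mv² = 1079.4 − 295.8 = 783.60 J
v = √(2 × 783.60/9.83) = 12.63 m/s

v = 12.6 m/s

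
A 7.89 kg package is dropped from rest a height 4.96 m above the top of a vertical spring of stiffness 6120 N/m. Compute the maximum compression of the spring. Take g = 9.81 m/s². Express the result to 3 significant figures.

Let x be the compression. The total drop is H + x, and the package is instantaneously at rest at max compression, so energy conservation gives:
mg(H + x) = ½kx²
½(6120)x² − (7.89)(9.81)x − (7.89)(9.81)(4.96) = 0
3060x² − 77.40x − 383.9 = 0
x = [77.40 + √(5991 + 4.6990e+06)]/(2 × 3060) = 0.3671 m

x = 0.367 m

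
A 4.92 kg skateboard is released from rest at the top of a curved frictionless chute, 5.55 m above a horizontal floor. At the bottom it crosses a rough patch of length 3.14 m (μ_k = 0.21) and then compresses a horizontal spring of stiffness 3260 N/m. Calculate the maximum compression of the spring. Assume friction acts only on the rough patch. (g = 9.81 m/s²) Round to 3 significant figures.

Initial energy: E₁ = mgh = (4.92)(9.81)(5.55) = 267.87 J
Friction removes W_f = μ_k mg d = (0.21)(4.92)(9.81)(3.14) = 31.83 J
Energy reaching the spring: E = 267.87 − 31.83 = 236.05 J
At max compression ½kx² = E ⇒ x = √(2E/k) = √(2 × 236.05/3260) = 0.3805 m

x = 0.381 m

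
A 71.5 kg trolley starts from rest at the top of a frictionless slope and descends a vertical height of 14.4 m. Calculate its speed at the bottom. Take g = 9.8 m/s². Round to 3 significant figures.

Equating total energy at the two states: mgh = ½mv²
v = √(2gh) = √(2 × 9.8 × 14.4) = √282.24 = 16.80 m/s

v = 16.8 m/s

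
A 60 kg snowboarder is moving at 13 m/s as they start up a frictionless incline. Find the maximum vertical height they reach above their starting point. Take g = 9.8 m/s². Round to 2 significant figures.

h = 8.6 m

Setting KE at the bottom equal to PE gained: ½mv² = mgh
h = v²/(2g) = 13²/(2 × 9.8) = 8.622 m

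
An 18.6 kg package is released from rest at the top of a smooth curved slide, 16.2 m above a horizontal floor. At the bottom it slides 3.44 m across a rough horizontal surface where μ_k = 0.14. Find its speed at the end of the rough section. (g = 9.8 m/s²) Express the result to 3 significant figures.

v = 17.6 m/s

Energy at the top = energy at the end + work done against friction:
mgh = ½mv² + μ_k m g d
W_f = μ_k mg d = (0.14)(18.6)(9.8)(3.44) = 87.79 J
½mv² = mgh − W_f = 2952.9 − 87.79 = 2865.1 J
v = √(2 × 2865.1/18.6) = 17.55 m/s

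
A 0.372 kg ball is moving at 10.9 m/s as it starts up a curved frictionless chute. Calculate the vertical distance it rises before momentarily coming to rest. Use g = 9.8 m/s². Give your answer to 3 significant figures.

By energy conservation, ½mv² = mgh
h = v²/(2g) = 10.9²/(2 × 9.8) = 6.062 m

h = 6.06 m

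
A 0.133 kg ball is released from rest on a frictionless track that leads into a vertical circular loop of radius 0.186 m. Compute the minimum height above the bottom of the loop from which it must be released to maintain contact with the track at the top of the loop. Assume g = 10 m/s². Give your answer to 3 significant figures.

h = 0.465 m

At the top, for minimum speed gravity alone supplies the centripetal force: mg = mv_top²/r ⇒ v_top² = gr = 1.860 m²/s²
Energy conservation from release height h to the top (height 2r): mgh = ½mv_top² + mg(2r)
h = v_top²/(2g) + 2r = r/2 + 2r = 5r/2 = 0.4650 m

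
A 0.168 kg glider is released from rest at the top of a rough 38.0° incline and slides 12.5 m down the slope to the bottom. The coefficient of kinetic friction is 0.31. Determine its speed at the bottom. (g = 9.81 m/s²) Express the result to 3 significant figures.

Energy: mgh = ½mv² + W_f, with h = L sinθ and W_f = μ_k (mg cosθ) L
mgh = mgL sinθ = (0.168)(9.81)(12.5)sin38.0° = 12.683 J
W_f = μ_k mg cosθ · L = (0.31)(0.168)(9.81)cos38.0°·12.5 = 5.032 J
½mv² = 12.683 − 5.032 = 7.6508 J
v = √(2 × 7.6508/0.168) = 9.544 m/s

v = 9.54 m/s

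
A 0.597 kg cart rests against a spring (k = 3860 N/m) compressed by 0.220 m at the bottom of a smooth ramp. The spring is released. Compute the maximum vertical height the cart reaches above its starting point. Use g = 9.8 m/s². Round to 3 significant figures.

Energy conservation from release to the highest point: ½kx² = mgh
h = kx²/(2mg) = (3860)(0.220)²/(2 × 0.597 × 9.8) = 15.97 m

h = 16.0 m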